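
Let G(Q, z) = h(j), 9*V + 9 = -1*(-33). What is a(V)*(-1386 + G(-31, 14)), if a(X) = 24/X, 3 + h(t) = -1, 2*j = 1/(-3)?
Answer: -12510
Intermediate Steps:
V = 8/3 (V = -1 + (-1*(-33))/9 = -1 + (⅑)*33 = -1 + 11/3 = 8/3 ≈ 2.6667)
j = -⅙ (j = (½)/(-3) = (½)*(-⅓) = -⅙ ≈ -0.16667)
h(t) = -4 (h(t) = -3 - 1 = -4)
G(Q, z) = -4
a(V)*(-1386 + G(-31, 14)) = (24/(8/3))*(-1386 - 4) = (24*(3/8))*(-1390) = 9*(-1390) = -12510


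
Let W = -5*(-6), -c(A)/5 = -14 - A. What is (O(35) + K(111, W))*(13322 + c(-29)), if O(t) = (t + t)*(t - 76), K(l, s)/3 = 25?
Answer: -37025365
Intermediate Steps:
c(A) = 70 + 5*A (c(A) = -5*(-14 - A) = 70 + 5*A)
W = 30
K(l, s) = 75 (K(l, s) = 3*25 = 75)
O(t) = 2*t*(-76 + t) (O(t) = (2*t)*(-76 + t) = 2*t*(-76 + t))
(O(35) + K(111, W))*(13322 + c(-29)) = (2*35*(-76 + 35) + 75)*(13322 + (70 + 5*(-29))) = (2*35*(-41) + 75)*(13322 + (70 - 145)) = (-2870 + 75)*(13322 - 75) = -2795*13247 = -37025365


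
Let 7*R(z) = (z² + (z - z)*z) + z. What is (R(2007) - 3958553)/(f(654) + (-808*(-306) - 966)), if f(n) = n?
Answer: -23679815/1728552 ≈ -13.699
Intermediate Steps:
R(z) = z/7 + z²/7 (R(z) = ((z² + (z - z)*z) + z)/7 = ((z² + 0*z) + z)/7 = ((z² + 0) + z)/7 = (z² + z)/7 = (z + z²)/7 = z/7 + z²/7)
(R(2007) - 3958553)/(f(654) + (-808*(-306) - 966)) = ((⅐)*2007*(1 + 2007) - 3958553)/(654 + (-808*(-306) - 966)) = ((⅐)*2007*2008 - 3958553)/(654 + (247248 - 966)) = (4030056/7 - 3958553)/(654 + 246282) = -23679815/7/246936 = -23679815/7*1/246936 = -23679815/1728552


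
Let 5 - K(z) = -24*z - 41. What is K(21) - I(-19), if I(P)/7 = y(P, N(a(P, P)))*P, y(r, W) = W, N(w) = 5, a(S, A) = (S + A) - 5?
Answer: 1215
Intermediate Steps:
a(S, A) = -5 + A + S (a(S, A) = (A + S) - 5 = -5 + A + S)
K(z) = 46 + 24*z (K(z) = 5 - (-24*z - 41) = 5 - (-41 - 24*z) = 5 + (41 + 24*z) = 46 + 24*z)
I(P) = 35*P (I(P) = 7*(5*P) = 35*P)
K(21) - I(-19) = (46 + 24*21) - 35*(-19) = (46 + 504) - 1*(-665) = 550 + 665 = 1215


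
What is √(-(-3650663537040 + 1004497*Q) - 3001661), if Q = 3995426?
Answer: I*√362732895343 ≈ 6.0227e+5*I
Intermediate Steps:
√(-(-3650663537040 + 1004497*Q) - 3001661) = √(-1004497/(1/(-3634320 + 3995426)) - 3001661) = √(-1004497/(1/361106) - 3001661) = √(-1004497/1/361106 - 3001661) = √(-1004497*361106 - 3001661) = √(-362729893682 - 3001661) = √(-362732895343) = I*√362732895343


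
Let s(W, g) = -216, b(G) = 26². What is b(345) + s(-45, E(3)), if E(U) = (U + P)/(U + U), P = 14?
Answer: 460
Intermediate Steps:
b(G) = 676
E(U) = (14 + U)/(2*U) (E(U) = (U + 14)/(U + U) = (14 + U)/((2*U)) = (14 + U)*(1/(2*U)) = (14 + U)/(2*U))
b(345) + s(-45, E(3)) = 676 - 216 = 460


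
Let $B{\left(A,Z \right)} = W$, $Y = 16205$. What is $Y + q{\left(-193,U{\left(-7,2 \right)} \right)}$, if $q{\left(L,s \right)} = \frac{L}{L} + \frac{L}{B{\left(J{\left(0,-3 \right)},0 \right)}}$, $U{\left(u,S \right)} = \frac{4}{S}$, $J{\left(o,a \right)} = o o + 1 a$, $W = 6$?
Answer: $\frac{97043}{6} \approx 16174.0$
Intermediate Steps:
$J{\left(o,a \right)} = a + o^{2}$ ($J{\left(o,a \right)} = o^{2} + a = a + o^{2}$)
$B{\left(A,Z \right)} = 6$
$q{\left(L,s \right)} = 1 + \frac{L}{6}$ ($q{\left(L,s \right)} = \frac{L}{L} + \frac{L}{6} = 1 + L \frac{1}{6} = 1 + \frac{L}{6}$)
$Y + q{\left(-193,U{\left(-7,2 \right)} \right)} = 16205 + \left(1 + \frac{1}{6} \left(-193\right)\right) = 16205 + \left(1 - \frac{193}{6}\right) = 16205 - \frac{187}{6} = \frac{97043}{6}$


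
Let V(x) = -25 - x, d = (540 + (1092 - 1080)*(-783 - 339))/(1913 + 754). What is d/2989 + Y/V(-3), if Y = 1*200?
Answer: -265769488/29229431 ≈ -9.0925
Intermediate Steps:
d = -4308/889 (d = (540 + 12*(-1122))/2667 = (540 - 13464)*(1/2667) = -12924*1/2667 = -4308/889 ≈ -4.8459)
Y = 200
d/2989 + Y/V(-3) = -4308/889/2989 + 200/(-25 - 1*(-3)) = -4308/889*1/2989 + 200/(-25 + 3) = -4308/2657221 + 200/(-22) = -4308/2657221 + 200*(-1/22) = -4308/2657221 - 100/11 = -265769488/29229431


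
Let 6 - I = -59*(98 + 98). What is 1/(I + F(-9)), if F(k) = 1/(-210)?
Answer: 210/2429699 ≈ 8.6430e-5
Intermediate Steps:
I = 11570 (I = 6 - (-59)*(98 + 98) = 6 - (-59)*196 = 6 - 1*(-11564) = 6 + 11564 = 11570)
F(k) = -1/210
1/(I + F(-9)) = 1/(11570 - 1/210) = 1/(2429699/210) = 210/2429699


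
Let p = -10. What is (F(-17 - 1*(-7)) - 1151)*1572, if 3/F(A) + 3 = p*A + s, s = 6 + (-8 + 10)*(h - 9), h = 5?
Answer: -171885624/95 ≈ -1.8093e+6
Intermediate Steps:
s = -2 (s = 6 + (-8 + 10)*(5 - 9) = 6 + 2*(-4) = 6 - 8 = -2)
F(A) = 3/(-5 - 10*A) (F(A) = 3/(-3 + (-10*A - 2)) = 3/(-3 + (-2 - 10*A)) = 3/(-5 - 10*A))
(F(-17 - 1*(-7)) - 1151)*1572 = (3/(5*(-1 - 2*(-17 - 1*(-7)))) - 1151)*1572 = (3/(5*(-1 - 2*(-17 + 7))) - 1151)*1572 = (3/(5*(-1 - 2*(-10))) - 1151)*1572 = (3/(5*(-1 + 20)) - 1151)*1572 = ((⅗)/19 - 1151)*1572 = ((⅗)*(1/19) - 1151)*1572 = (3/95 - 1151)*1572 = -109342/95*1572 = -171885624/95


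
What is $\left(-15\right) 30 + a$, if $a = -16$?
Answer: $-466$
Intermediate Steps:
$\left(-15\right) 30 + a = \left(-15\right) 30 - 16 = -450 - 16 = -466$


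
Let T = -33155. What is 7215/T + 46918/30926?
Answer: 133243520/102535153 ≈ 1.2995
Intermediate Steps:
7215/T + 46918/30926 = 7215/(-33155) + 46918/30926 = 7215*(-1/33155) + 46918*(1/30926) = -1443/6631 + 23459/15463 = 133243520/102535153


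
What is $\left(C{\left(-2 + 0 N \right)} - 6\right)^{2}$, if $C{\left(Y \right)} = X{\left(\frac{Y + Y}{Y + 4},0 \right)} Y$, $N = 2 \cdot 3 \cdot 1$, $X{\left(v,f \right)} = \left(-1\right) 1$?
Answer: $16$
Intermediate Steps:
$X{\left(v,f \right)} = -1$
$N = 6$ ($N = 6 \cdot 1 = 6$)
$C{\left(Y \right)} = - Y$
$\left(C{\left(-2 + 0 N \right)} - 6\right)^{2} = \left(- (-2 + 0 \cdot 6) - 6\right)^{2} = \left(- (-2 + 0) - 6\right)^{2} = \left(\left(-1\right) \left(-2\right) - 6\right)^{2} = \left(2 - 6\right)^{2} = \left(-4\right)^{2} = 16$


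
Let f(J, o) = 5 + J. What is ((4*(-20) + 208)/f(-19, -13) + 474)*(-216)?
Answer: -702864/7 ≈ -1.0041e+5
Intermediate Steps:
((4*(-20) + 208)/f(-19, -13) + 474)*(-216) = ((4*(-20) + 208)/(5 - 19) + 474)*(-216) = ((-80 + 208)/(-14) + 474)*(-216) = (128*(-1/14) + 474)*(-216) = (-64/7 + 474)*(-216) = (3254/7)*(-216) = -702864/7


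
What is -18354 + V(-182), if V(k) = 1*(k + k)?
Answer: -18718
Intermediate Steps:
V(k) = 2*k (V(k) = 1*(2*k) = 2*k)
-18354 + V(-182) = -18354 + 2*(-182) = -18354 - 364 = -18718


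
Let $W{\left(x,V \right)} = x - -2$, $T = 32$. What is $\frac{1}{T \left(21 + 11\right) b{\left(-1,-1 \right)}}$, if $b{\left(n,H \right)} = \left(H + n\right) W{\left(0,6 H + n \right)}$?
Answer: $- \frac{1}{4096} \approx -0.00024414$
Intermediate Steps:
$W{\left(x,V \right)} = 2 + x$ ($W{\left(x,V \right)} = x + 2 = 2 + x$)
$b{\left(n,H \right)} = 2 H + 2 n$ ($b{\left(n,H \right)} = \left(H + n\right) \left(2 + 0\right) = \left(H + n\right) 2 = 2 H + 2 n$)
$\frac{1}{T \left(21 + 11\right) b{\left(-1,-1 \right)}} = \frac{1}{32 \left(21 + 11\right) \left(2 \left(-1\right) + 2 \left(-1\right)\right)} = \frac{1}{32 \cdot 32 \left(-2 - 2\right)} = \frac{1}{1024 \left(-4\right)} = \frac{1}{-4096} = - \frac{1}{4096}$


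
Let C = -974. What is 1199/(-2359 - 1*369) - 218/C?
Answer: -26051/120776 ≈ -0.21570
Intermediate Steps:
1199/(-2359 - 1*369) - 218/C = 1199/(-2359 - 1*369) - 218/(-974) = 1199/(-2359 - 369) - 218*(-1/974) = 1199/(-2728) + 109/487 = 1199*(-1/2728) + 109/487 = -109/248 + 109/487 = -26051/120776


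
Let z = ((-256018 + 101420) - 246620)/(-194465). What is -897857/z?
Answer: -174601761505/401218 ≈ -4.3518e+5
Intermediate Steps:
z = 401218/194465 (z = (-154598 - 246620)*(-1/194465) = -401218*(-1/194465) = 401218/194465 ≈ 2.0632)
-897857/z = -897857/401218/194465 = -897857*194465/401218 = -174601761505/401218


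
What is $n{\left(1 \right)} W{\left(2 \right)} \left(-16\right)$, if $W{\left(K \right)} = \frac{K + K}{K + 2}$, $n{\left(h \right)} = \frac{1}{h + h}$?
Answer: $-8$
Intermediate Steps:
$n{\left(h \right)} = \frac{1}{2 h}$
$W{\left(K \right)} = \frac{2 K}{2 + K}$
$n{\left(1 \right)} W{\left(2 \right)} \left(-16\right) = \frac{1}{2 \cdot 1} \cdot 2 \cdot 2 \frac{1}{2 + 2} \left(-16\right) = \frac{1}{2} \cdot 1 \cdot 2 \cdot 2 \cdot \frac{1}{4} \left(-16\right) = \frac{2 \cdot 2 \cdot \frac{1}{4}}{2} \left(-16\right) = \frac{1}{2} \cdot 1 \left(-16\right) = \frac{1}{2} \left(-16\right) = -8$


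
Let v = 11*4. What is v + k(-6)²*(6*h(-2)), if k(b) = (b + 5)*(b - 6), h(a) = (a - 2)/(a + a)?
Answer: 908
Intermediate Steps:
v = 44
h(a) = (-2 + a)/(2*a) (h(a) = (-2 + a)/((2*a)) = (-2 + a)*(1/(2*a)) = (-2 + a)/(2*a))
k(b) = (-6 + b)*(5 + b) (k(b) = (5 + b)*(-6 + b) = (-6 + b)*(5 + b))
v + k(-6)²*(6*h(-2)) = 44 + (-30 + (-6)² - 1*(-6))²*(6*((½)*(-2 - 2)/(-2))) = 44 + (-30 + 36 + 6)²*(6*((½)*(-½)*(-4))) = 44 + 12²*(6*1) = 44 + 144*6 = 44 + 864 = 908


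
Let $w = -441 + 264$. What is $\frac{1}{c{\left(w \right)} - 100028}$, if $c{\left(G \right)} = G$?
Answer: $- \frac{1}{100205} \approx -9.9795 \cdot 10^{-6}$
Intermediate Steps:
$w = -177$
$\frac{1}{c{\left(w \right)} - 100028} = \frac{1}{-177 - 100028} = \frac{1}{-100205} = - \frac{1}{100205}$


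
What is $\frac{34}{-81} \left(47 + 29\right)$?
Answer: $- \frac{2584}{81} \approx -31.901$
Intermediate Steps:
$\frac{34}{-81} \left(47 + 29\right) = 34 \left(- \frac{1}{81}\right) 76 = \left(- \frac{34}{81}\right) 76 = - \frac{2584}{81}$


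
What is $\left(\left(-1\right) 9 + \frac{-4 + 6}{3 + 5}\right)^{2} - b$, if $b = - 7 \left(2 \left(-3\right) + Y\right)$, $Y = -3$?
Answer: $\frac{217}{16} \approx 13.563$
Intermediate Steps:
$b = 63$ ($b = - 7 \left(2 \left(-3\right) - 3\right) = - 7 \left(-6 - 3\right) = \left(-7\right) \left(-9\right) = 63$)
$\left(\left(-1\right) 9 + \frac{-4 + 6}{3 + 5}\right)^{2} - b = \left(\left(-1\right) 9 + \frac{-4 + 6}{3 + 5}\right)^{2} - 63 = \left(-9 + \frac{2}{8}\right)^{2} - 63 = \left(-9 + 2 \cdot \frac{1}{8}\right)^{2} - 63 = \left(-9 + \frac{1}{4}\right)^{2} - 63 = \left(- \frac{35}{4}\right)^{2} - 63 = \frac{1225}{16} - 63 = \frac{217}{16}$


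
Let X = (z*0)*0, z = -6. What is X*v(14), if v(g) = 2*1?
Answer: 0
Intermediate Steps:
X = 0 (X = -6*0*0 = 0*0 = 0)
v(g) = 2
X*v(14) = 0*2 = 0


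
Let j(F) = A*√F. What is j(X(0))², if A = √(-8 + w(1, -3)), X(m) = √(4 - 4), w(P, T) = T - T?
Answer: 0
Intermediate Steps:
w(P, T) = 0
X(m) = 0 (X(m) = √0 = 0)
A = 2*I*√2 (A = √(-8 + 0) = √(-8) = 2*I*√2 ≈ 2.8284*I)
j(F) = 2*I*√2*√F (j(F) = (2*I*√2)*√F = 2*I*√2*√F)
j(X(0))² = (2*I*√2*√0)² = (2*I*√2*0)² = 0² = 0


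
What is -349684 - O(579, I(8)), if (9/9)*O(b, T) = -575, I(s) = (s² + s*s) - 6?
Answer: -349109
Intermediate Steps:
I(s) = -6 + 2*s² (I(s) = (s² + s²) - 6 = 2*s² - 6 = -6 + 2*s²)
O(b, T) = -575
-349684 - O(579, I(8)) = -349684 - 1*(-575) = -349684 + 575 = -349109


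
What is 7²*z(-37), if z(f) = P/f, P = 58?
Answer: -2842/37 ≈ -76.811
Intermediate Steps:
z(f) = 58/f
7²*z(-37) = 7²*(58/(-37)) = 49*(58*(-1/37)) = 49*(-58/37) = -2842/37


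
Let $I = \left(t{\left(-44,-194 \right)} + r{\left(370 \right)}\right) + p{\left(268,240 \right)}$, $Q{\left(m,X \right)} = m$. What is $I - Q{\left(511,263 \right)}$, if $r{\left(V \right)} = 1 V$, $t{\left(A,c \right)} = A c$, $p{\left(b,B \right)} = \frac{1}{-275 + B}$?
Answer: $\frac{293824}{35} \approx 8395.0$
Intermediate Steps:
$r{\left(V \right)} = V$
$I = \frac{311709}{35}$ ($I = \left(\left(-44\right) \left(-194\right) + 370\right) + \frac{1}{-275 + 240} = \left(8536 + 370\right) + \frac{1}{-35} = 8906 - \frac{1}{35} = \frac{311709}{35} \approx 8906.0$)
$I - Q{\left(511,263 \right)} = \frac{311709}{35} - 511 = \frac{293824}{35}$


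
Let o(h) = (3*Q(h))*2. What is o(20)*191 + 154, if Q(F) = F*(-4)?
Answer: -91526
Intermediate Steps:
Q(F) = -4*F
o(h) = -24*h (o(h) = (3*(-4*h))*2 = -12*h*2 = -24*h)
o(20)*191 + 154 = -24*20*191 + 154 = -480*191 + 154 = -91680 + 154 = -91526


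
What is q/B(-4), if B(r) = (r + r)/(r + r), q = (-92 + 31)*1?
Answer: -61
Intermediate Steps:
q = -61 (q = -61*1 = -61)
B(r) = 1 (B(r) = (2*r)/((2*r)) = (2*r)*(1/(2*r)) = 1)
q/B(-4) = -61/1 = -61*1 = -61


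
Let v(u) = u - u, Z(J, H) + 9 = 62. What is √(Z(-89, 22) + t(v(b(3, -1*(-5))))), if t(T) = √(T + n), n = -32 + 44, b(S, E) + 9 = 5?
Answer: √(53 + 2*√3) ≈ 7.5143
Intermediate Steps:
b(S, E) = -4 (b(S, E) = -9 + 5 = -4)
Z(J, H) = 53 (Z(J, H) = -9 + 62 = 53)
v(u) = 0
n = 12
t(T) = √(12 + T) (t(T) = √(T + 12) = √(12 + T))
√(Z(-89, 22) + t(v(b(3, -1*(-5))))) = √(53 + √(12 + 0)) = √(53 + √12) = √(53 + 2*√3)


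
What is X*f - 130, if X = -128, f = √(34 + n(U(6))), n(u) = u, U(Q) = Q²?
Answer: -130 - 128*√70 ≈ -1200.9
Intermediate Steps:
f = √70 (f = √(34 + 6²) = √(34 + 36) = √70 ≈ 8.3666)
X*f - 130 = -128*√70 - 130 = -130 - 128*√70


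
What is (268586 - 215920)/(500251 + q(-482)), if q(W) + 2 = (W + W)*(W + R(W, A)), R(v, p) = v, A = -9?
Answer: 52666/1429545 ≈ 0.036841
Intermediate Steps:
q(W) = -2 + 4*W**2 (q(W) = -2 + (W + W)*(W + W) = -2 + (2*W)*(2*W) = -2 + 4*W**2)
(268586 - 215920)/(500251 + q(-482)) = (268586 - 215920)/(500251 + (-2 + 4*(-482)**2)) = 52666/(500251 + (-2 + 4*232324)) = 52666/(500251 + (-2 + 929296)) = 52666/(500251 + 929294) = 52666/1429545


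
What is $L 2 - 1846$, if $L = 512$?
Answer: $-822$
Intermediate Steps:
$L 2 - 1846 = 512 \cdot 2 - 1846 = 1024 - 1846 = -822$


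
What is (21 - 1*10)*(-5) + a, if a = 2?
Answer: -53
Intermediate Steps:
(21 - 1*10)*(-5) + a = (21 - 1*10)*(-5) + 2 = (21 - 10)*(-5) + 2 = 11*(-5) + 2 = -55 + 2 = -53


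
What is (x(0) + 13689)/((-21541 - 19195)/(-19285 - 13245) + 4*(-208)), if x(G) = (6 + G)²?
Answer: -223237125/13512112 ≈ -16.521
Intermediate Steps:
(x(0) + 13689)/((-21541 - 19195)/(-19285 - 13245) + 4*(-208)) = ((6 + 0)² + 13689)/((-21541 - 19195)/(-19285 - 13245) + 4*(-208)) = (6² + 13689)/(-40736/(-32530) - 832) = (36 + 13689)/(-40736*(-1/32530) - 832) = 13725/(20368/16265 - 832) = 13725/(-13512112/16265) = 13725*(-16265/13512112) = -223237125/13512112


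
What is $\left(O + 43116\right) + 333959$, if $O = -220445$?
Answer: $156630$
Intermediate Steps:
$\left(O + 43116\right) + 333959 = \left(-220445 + 43116\right) + 333959 = -177329 + 333959 = 156630$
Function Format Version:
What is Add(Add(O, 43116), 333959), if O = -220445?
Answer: 156630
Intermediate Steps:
Add(Add(O, 43116), 333959) = Add(Add(-220445, 43116), 333959) = Add(-177329, 333959) = 156630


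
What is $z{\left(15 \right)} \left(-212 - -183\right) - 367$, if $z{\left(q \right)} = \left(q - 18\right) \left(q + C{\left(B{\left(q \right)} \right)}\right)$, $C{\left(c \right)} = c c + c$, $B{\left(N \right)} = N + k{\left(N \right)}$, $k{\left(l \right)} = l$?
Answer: $81848$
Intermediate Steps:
$B{\left(N \right)} = 2 N$ ($B{\left(N \right)} = N + N = 2 N$)
$C{\left(c \right)} = c + c^{2}$ ($C{\left(c \right)} = c^{2} + c = c + c^{2}$)
$z{\left(q \right)} = \left(-18 + q\right) \left(q + 2 q \left(1 + 2 q\right)\right)$ ($z{\left(q \right)} = \left(q - 18\right) \left(q + 2 q \left(1 + 2 q\right)\right) = \left(-18 + q\right) \left(q + 2 q \left(1 + 2 q\right)\right)$)
$z{\left(15 \right)} \left(-212 - -183\right) - 367 = 15 \left(-54 - 1035 + 4 \cdot 15^{2}\right) \left(-212 - -183\right) - 367 = 15 \left(-54 - 1035 + 4 \cdot 225\right) \left(-212 + 183\right) - 367 = 15 \left(-54 - 1035 + 900\right) \left(-29\right) - 367 = 15 \left(-189\right) \left(-29\right) - 367 = \left(-2835\right) \left(-29\right) - 367 = 82215 - 367 = 81848$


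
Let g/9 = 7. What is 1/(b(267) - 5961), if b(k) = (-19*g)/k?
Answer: -89/530928 ≈ -0.00016763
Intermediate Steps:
g = 63 (g = 9*7 = 63)
b(k) = -1197/k (b(k) = (-19*63)/k = -1197/k)
1/(b(267) - 5961) = 1/(-1197/267 - 5961) = 1/(-1197*1/267 - 5961) = 1/(-399/89 - 5961) = 1/(-530928/89) = -89/530928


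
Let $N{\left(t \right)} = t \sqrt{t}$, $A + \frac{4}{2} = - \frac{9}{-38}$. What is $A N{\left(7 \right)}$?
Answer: $- \frac{469 \sqrt{7}}{38} \approx -32.654$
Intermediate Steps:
$A = - \frac{67}{38}$ ($A = -2 - \frac{9}{-38} = -2 - - \frac{9}{38} = -2 + \frac{9}{38} = - \frac{67}{38} \approx -1.7632$)
$N{\left(t \right)} = t^{\frac{3}{2}}$
$A N{\left(7 \right)} = - \frac{67 \cdot 7^{\frac{3}{2}}}{38} = - \frac{67 \cdot 7 \sqrt{7}}{38} = - \frac{469 \sqrt{7}}{38}$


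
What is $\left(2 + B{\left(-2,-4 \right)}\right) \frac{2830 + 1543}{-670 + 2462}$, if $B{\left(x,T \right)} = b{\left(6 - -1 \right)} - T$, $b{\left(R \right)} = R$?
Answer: $\frac{56849}{1792} \approx 31.724$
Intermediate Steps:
$B{\left(x,T \right)} = 7 - T$ ($B{\left(x,T \right)} = \left(6 - -1\right) - T = \left(6 + 1\right) - T = 7 - T$)
$\left(2 + B{\left(-2,-4 \right)}\right) \frac{2830 + 1543}{-670 + 2462} = \left(2 + \left(7 - -4\right)\right) \frac{2830 + 1543}{-670 + 2462} = \left(2 + \left(7 + 4\right)\right) \frac{4373}{1792} = \left(2 + 11\right) 4373 \cdot \frac{1}{1792} = 13 \cdot \frac{4373}{1792} = \frac{56849}{1792}$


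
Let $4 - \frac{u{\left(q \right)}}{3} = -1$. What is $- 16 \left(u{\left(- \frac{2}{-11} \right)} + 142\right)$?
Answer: $-2512$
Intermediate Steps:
$u{\left(q \right)} = 15$ ($u{\left(q \right)} = 12 - -3 = 12 + 3 = 15$)
$- 16 \left(u{\left(- \frac{2}{-11} \right)} + 142\right) = - 16 \left(15 + 142\right) = \left(-16\right) 157 = -2512$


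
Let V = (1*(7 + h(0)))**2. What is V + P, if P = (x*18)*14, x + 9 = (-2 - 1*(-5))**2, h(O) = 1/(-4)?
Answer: 729/16 ≈ 45.563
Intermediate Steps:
h(O) = -1/4
x = 0 (x = -9 + (-2 - 1*(-5))**2 = -9 + (-2 + 5)**2 = -9 + 3**2 = -9 + 9 = 0)
P = 0 (P = (0*18)*14 = 0*14 = 0)
V = 729/16 (V = (1*(7 - 1/4))**2 = (1*(27/4))**2 = (27/4)**2 = 729/16 ≈ 45.563)
V + P = 729/16 + 0 = 729/16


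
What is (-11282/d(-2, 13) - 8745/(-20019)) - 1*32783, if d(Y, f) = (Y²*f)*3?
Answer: -17100769825/520494 ≈ -32855.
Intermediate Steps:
d(Y, f) = 3*f*Y² (d(Y, f) = (f*Y²)*3 = 3*f*Y²)
(-11282/d(-2, 13) - 8745/(-20019)) - 1*32783 = (-11282/(3*13*(-2)²) - 8745/(-20019)) - 1*32783 = (-11282/(3*13*4) - 8745*(-1/20019)) - 32783 = (-11282/156 + 2915/6673) - 32783 = (-11282*1/156 + 2915/6673) - 32783 = (-5641/78 + 2915/6673) - 32783 = -37415023/520494 - 32783 = -17100769825/520494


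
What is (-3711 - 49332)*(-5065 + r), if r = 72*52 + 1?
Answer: 70016760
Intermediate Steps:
r = 3745 (r = 3744 + 1 = 3745)
(-3711 - 49332)*(-5065 + r) = (-3711 - 49332)*(-5065 + 3745) = -53043*(-1320) = 70016760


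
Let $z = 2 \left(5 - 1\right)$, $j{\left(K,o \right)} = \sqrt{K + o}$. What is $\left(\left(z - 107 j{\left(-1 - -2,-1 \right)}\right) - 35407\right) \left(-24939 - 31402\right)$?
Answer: $1994415059$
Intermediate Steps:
$z = 8$ ($z = 2 \cdot 4 = 8$)
$\left(\left(z - 107 j{\left(-1 - -2,-1 \right)}\right) - 35407\right) \left(-24939 - 31402\right) = \left(\left(8 - 107 \sqrt{\left(-1 - -2\right) - 1}\right) - 35407\right) \left(-24939 - 31402\right) = \left(\left(8 - 107 \sqrt{\left(-1 + 2\right) - 1}\right) - 35407\right) \left(-56341\right) = \left(\left(8 - 107 \sqrt{1 - 1}\right) - 35407\right) \left(-56341\right) = \left(\left(8 - 107 \sqrt{0}\right) - 35407\right) \left(-56341\right) = \left(\left(8 - 0\right) - 35407\right) \left(-56341\right) = \left(\left(8 + 0\right) - 35407\right) \left(-56341\right) = \left(8 - 35407\right) \left(-56341\right) = \left(-35399\right) \left(-56341\right) = 1994415059$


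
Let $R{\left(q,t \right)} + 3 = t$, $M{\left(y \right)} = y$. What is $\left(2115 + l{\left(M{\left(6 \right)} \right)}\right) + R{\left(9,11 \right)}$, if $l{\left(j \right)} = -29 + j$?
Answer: $2100$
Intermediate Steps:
$R{\left(q,t \right)} = -3 + t$
$\left(2115 + l{\left(M{\left(6 \right)} \right)}\right) + R{\left(9,11 \right)} = \left(2115 + \left(-29 + 6\right)\right) + \left(-3 + 11\right) = \left(2115 - 23\right) + 8 = 2092 + 8 = 2100$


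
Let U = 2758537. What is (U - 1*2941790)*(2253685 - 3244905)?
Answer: 181644038660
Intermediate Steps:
(U - 1*2941790)*(2253685 - 3244905) = (2758537 - 1*2941790)*(2253685 - 3244905) = (2758537 - 2941790)*(-991220) = -183253*(-991220) = 181644038660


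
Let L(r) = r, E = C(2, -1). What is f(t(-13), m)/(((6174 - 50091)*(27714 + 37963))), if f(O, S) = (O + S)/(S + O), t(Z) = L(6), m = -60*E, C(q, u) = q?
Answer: -1/2884336809 ≈ -3.4670e-10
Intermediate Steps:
E = 2
m = -120 (m = -60*2 = -120)
t(Z) = 6
f(O, S) = 1 (f(O, S) = (O + S)/(O + S) = 1)
f(t(-13), m)/(((6174 - 50091)*(27714 + 37963))) = 1/((6174 - 50091)*(27714 + 37963)) = 1/(-43917*65677) = 1/(-2884336809) = 1*(-1/2884336809) = -1/2884336809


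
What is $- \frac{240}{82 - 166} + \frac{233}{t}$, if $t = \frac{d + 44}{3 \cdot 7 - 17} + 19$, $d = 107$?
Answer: $\frac{11064}{1589} \approx 6.9629$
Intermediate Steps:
$t = \frac{227}{4}$ ($t = \frac{107 + 44}{3 \cdot 7 - 17} + 19 = \frac{151}{21 - 17} + 19 = \frac{151}{4} + 19 = \frac{227}{4} \approx 56.75$)
$- \frac{240}{82 - 166} + \frac{233}{t} = - \frac{240}{82 - 166} + \frac{233}{\frac{227}{4}} = - \frac{240}{82 - 166} + 233 \cdot \frac{4}{227} = - \frac{240}{-84} + \frac{932}{227} = \left(-240\right) \left(- \frac{1}{84}\right) + \frac{932}{227} = \frac{20}{7} + \frac{932}{227} = \frac{11064}{1589}$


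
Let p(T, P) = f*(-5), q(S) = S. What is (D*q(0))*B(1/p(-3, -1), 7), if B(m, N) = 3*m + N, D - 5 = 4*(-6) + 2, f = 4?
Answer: 0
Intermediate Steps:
p(T, P) = -20 (p(T, P) = 4*(-5) = -20)
D = -17 (D = 5 + (4*(-6) + 2) = 5 + (-24 + 2) = 5 - 22 = -17)
B(m, N) = N + 3*m
(D*q(0))*B(1/p(-3, -1), 7) = (-17*0)*(7 + 3/(-20)) = 0*(7 + 3*(-1/20)) = 0*(7 - 3/20) = 0*(137/20) = 0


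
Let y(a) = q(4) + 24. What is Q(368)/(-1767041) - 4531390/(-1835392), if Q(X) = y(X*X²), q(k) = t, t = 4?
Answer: 4003550263007/1621606457536 ≈ 2.4689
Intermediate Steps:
q(k) = 4
y(a) = 28 (y(a) = 4 + 24 = 28)
Q(X) = 28
Q(368)/(-1767041) - 4531390/(-1835392) = 28/(-1767041) - 4531390/(-1835392) = 28*(-1/1767041) - 4531390*(-1/1835392) = -28/1767041 + 2265695/917696 = 4003550263007/1621606457536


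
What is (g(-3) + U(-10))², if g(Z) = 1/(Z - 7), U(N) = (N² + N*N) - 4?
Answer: 3837681/100 ≈ 38377.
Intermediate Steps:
U(N) = -4 + 2*N² (U(N) = (N² + N²) - 4 = 2*N² - 4 = -4 + 2*N²)
g(Z) = 1/(-7 + Z)
(g(-3) + U(-10))² = (1/(-7 - 3) + (-4 + 2*(-10)²))² = (1/(-10) + (-4 + 2*100))² = (-⅒ + (-4 + 200))² = (-⅒ + 196)² = (1959/10)² = 3837681/100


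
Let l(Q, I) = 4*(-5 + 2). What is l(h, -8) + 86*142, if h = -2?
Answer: 12200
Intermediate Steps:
l(Q, I) = -12 (l(Q, I) = 4*(-3) = -12)
l(h, -8) + 86*142 = -12 + 86*142 = -12 + 12212 = 12200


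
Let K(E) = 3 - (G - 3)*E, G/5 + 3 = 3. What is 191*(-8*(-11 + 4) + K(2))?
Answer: 12415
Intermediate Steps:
G = 0 (G = -15 + 5*3 = -15 + 15 = 0)
K(E) = 3 + 3*E (K(E) = 3 - (0 - 3)*E = 3 - (-3)*E = 3 + 3*E)
191*(-8*(-11 + 4) + K(2)) = 191*(-8*(-11 + 4) + (3 + 3*2)) = 191*(-8*(-7) + (3 + 6)) = 191*(56 + 9) = 191*65 = 12415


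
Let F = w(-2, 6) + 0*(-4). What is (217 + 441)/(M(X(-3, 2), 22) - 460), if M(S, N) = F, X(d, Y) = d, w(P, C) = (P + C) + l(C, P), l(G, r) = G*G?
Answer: -47/30 ≈ -1.5667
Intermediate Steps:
l(G, r) = G²
w(P, C) = C + P + C² (w(P, C) = (P + C) + C² = (C + P) + C² = C + P + C²)
F = 40 (F = (6 - 2 + 6²) + 0*(-4) = (6 - 2 + 36) + 0 = 40 + 0 = 40)
M(S, N) = 40
(217 + 441)/(M(X(-3, 2), 22) - 460) = (217 + 441)/(40 - 460) = 658/(-420) = 658*(-1/420) = -47/30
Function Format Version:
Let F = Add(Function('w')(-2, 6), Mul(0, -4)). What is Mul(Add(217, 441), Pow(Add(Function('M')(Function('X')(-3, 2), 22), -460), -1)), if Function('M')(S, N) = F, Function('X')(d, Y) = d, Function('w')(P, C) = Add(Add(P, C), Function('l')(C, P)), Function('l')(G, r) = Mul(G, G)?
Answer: Rational(-47, 30) ≈ -1.5667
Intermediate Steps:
Function('l')(G, r) = Pow(G, 2)
Function('w')(P, C) = Add(C, P, Pow(C, 2)) (Function('w')(P, C) = Add(Add(P, C), Pow(C, 2)) = Add(Add(C, P), Pow(C, 2)) = Add(C, P, Pow(C, 2)))
F = 40 (F = Add(Add(6, -2, Pow(6, 2)), Mul(0, -4)) = Add(Add(6, -2, 36), 0) = Add(40, 0) = 40)
Function('M')(S, N) = 40
Mul(Add(217, 441), Pow(Add(Function('M')(Function('X')(-3, 2), 22), -460), -1)) = Mul(Add(217, 441), Pow(Add(40, -460), -1)) = Mul(658, Pow(-420, -1)) = Mul(658, Rational(-1, 420)) = Rational(-47, 30)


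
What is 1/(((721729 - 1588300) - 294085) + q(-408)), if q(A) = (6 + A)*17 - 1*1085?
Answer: -1/1168575 ≈ -8.5574e-7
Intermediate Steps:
q(A) = -983 + 17*A (q(A) = (102 + 17*A) - 1085 = -983 + 17*A)
1/(((721729 - 1588300) - 294085) + q(-408)) = 1/(((721729 - 1588300) - 294085) + (-983 + 17*(-408))) = 1/((-866571 - 294085) + (-983 - 6936)) = 1/(-1160656 - 7919) = 1/(-1168575) = -1/1168575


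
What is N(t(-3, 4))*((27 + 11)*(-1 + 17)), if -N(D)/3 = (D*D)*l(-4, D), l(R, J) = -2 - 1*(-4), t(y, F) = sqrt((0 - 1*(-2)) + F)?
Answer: -21888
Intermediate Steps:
t(y, F) = sqrt(2 + F) (t(y, F) = sqrt((0 + 2) + F) = sqrt(2 + F))
l(R, J) = 2 (l(R, J) = -2 + 4 = 2)
N(D) = -6*D**2 (N(D) = -3*D*D*2 = -3*D**2*2 = -6*D**2)
N(t(-3, 4))*((27 + 11)*(-1 + 17)) = (-6*(sqrt(2 + 4))**2)*((27 + 11)*(-1 + 17)) = (-6*(sqrt(6))**2)*(38*16) = -6*6*608 = -36*608 = -21888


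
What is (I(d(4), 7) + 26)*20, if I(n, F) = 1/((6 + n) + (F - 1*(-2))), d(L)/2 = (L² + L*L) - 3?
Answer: 37980/73 ≈ 520.27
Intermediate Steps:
d(L) = -6 + 4*L² (d(L) = 2*((L² + L*L) - 3) = 2*((L² + L²) - 3) = 2*(2*L² - 3) = 2*(-3 + 2*L²) = -6 + 4*L²)
I(n, F) = 1/(8 + F + n) (I(n, F) = 1/((6 + n) + (F + 2)) = 1/((6 + n) + (2 + F)) = 1/(8 + F + n))
(I(d(4), 7) + 26)*20 = (1/(8 + 7 + (-6 + 4*4²)) + 26)*20 = (1/(8 + 7 + (-6 + 4*16)) + 26)*20 = (1/(8 + 7 + (-6 + 64)) + 26)*20 = (1/(8 + 7 + 58) + 26)*20 = (1/73 + 26)*20 = (1899/73)*20 = 37980/73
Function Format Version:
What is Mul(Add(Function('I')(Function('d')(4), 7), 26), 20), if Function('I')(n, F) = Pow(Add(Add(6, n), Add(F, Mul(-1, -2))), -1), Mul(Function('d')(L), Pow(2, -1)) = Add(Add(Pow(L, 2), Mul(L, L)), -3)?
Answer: Rational(37980, 73) ≈ 520.27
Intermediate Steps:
Function('d')(L) = Add(-6, Mul(4, Pow(L, 2))) (Function('d')(L) = Mul(2, Add(Add(Pow(L, 2), Mul(L, L)), -3)) = Mul(2, Add(Add(Pow(L, 2), Pow(L, 2)), -3)) = Mul(2, Add(Mul(2, Pow(L, 2)), -3)) = Mul(2, Add(-3, Mul(2, Pow(L, 2)))) = Add(-6, Mul(4, Pow(L, 2))))
Function('I')(n, F) = Pow(Add(8, F, n), -1) (Function('I')(n, F) = Pow(Add(Add(6, n), Add(F, 2)), -1) = Pow(Add(Add(6, n), Add(2, F)), -1) = Pow(Add(8, F, n), -1))
Mul(Add(Function('I')(Function('d')(4), 7), 26), 20) = Mul(Add(Pow(Add(8, 7, Add(-6, Mul(4, Pow(4, 2)))), -1), 26), 20) = Mul(Add(Pow(Add(8, 7, Add(-6, Mul(4, 16))), -1), 26), 20) = Mul(Add(Pow(Add(8, 7, Add(-6, 64)), -1), 26), 20) = Mul(Add(Pow(Add(8, 7, 58), -1), 26), 20) = Mul(Add(Pow(73, -1), 26), 20) = Mul(Add(Rational(1, 73), 26), 20) = Mul(Rational(1899, 73), 20) = Rational(37980, 73)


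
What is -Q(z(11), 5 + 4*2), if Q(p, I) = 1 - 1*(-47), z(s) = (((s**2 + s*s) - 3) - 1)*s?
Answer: -48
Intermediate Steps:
z(s) = s*(-4 + 2*s**2) (z(s) = (((s**2 + s**2) - 3) - 1)*s = ((2*s**2 - 3) - 1)*s = ((-3 + 2*s**2) - 1)*s = (-4 + 2*s**2)*s = s*(-4 + 2*s**2))
Q(p, I) = 48 (Q(p, I) = 1 + 47 = 48)
-Q(z(11), 5 + 4*2) = -1*48 = -48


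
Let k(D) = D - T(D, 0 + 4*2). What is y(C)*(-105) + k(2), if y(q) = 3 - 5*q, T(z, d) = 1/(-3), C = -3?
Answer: -5663/3 ≈ -1887.7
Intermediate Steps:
T(z, d) = -⅓
k(D) = ⅓ + D (k(D) = D - 1*(-⅓) = D + ⅓ = ⅓ + D)
y(C)*(-105) + k(2) = (3 - 5*(-3))*(-105) + (⅓ + 2) = (3 + 15)*(-105) + 7/3 = 18*(-105) + 7/3 = -1890 + 7/3 = -5663/3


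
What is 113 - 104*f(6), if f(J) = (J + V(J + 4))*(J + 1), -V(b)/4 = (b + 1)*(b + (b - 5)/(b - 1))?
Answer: 3004745/9 ≈ 3.3386e+5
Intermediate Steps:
V(b) = -4*(1 + b)*(b + (-5 + b)/(-1 + b)) (V(b) = -4*(b + 1)*(b + (b - 5)/(b - 1)) = -4*(1 + b)*(b + (-5 + b)/(-1 + b)))
f(J) = (1 + J)*(J + 4*(25 - (4 + J)² - (4 + J)³ + 5*J)/(3 + J)) (f(J) = (J + 4*(5 - (J + 4)² - (J + 4)³ + 5*(J + 4))/(-1 + (J + 4)))*(J + 1) = (J + 4*(5 - (4 + J)² - (4 + J)³ + 5*(4 + J))/(-1 + (4 + J)))*(1 + J) = (J + 4*(5 - (4 + J)² - (4 + J)³ + (20 + 5*J))/(3 + J))*(1 + J) = (J + 4*(25 - (4 + J)² - (4 + J)³ + 5*J)/(3 + J))*(1 + J) = (1 + J)*(J + 4*(25 - (4 + J)² - (4 + J)³ + 5*J)/(3 + J)))
113 - 104*f(6) = 113 - 104*(-220 - 421*6 - 252*6² - 55*6³ - 4*6⁴)/(3 + 6) = 113 - 104*(-220 - 2526 - 252*36 - 55*216 - 4*1296)/9 = 113 - 104*(-220 - 2526 - 9072 - 11880 - 5184)/9 = 113 - 104*(-28882)/9 = 113 - 104*(-28882/9) = 113 + 3003728/9 = 3004745/9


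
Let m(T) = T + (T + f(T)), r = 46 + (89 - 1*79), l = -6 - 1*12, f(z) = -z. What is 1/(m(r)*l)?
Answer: -1/1008 ≈ -0.00099206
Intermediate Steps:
l = -18 (l = -6 - 12 = -18)
r = 56 (r = 46 + (89 - 79) = 46 + 10 = 56)
m(T) = T (m(T) = T + (T - T) = T + 0 = T)
1/(m(r)*l) = 1/(56*(-18)) = 1/(-1008) = -1/1008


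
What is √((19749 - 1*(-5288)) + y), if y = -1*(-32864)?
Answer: √57901 ≈ 240.63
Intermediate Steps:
y = 32864
√((19749 - 1*(-5288)) + y) = √((19749 - 1*(-5288)) + 32864) = √((19749 + 5288) + 32864) = √(25037 + 32864) = √57901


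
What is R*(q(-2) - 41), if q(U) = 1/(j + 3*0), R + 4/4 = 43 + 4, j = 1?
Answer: -1840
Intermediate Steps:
R = 46 (R = -1 + (43 + 4) = -1 + 47 = 46)
q(U) = 1 (q(U) = 1/(1 + 3*0) = 1/(1 + 0) = 1/1 = 1)
R*(q(-2) - 41) = 46*(1 - 41) = 46*(-40) = -1840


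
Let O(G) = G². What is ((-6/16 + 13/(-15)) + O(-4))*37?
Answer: 65527/120 ≈ 546.06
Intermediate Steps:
((-6/16 + 13/(-15)) + O(-4))*37 = ((-6/16 + 13/(-15)) + (-4)²)*37 = ((-6*1/16 + 13*(-1/15)) + 16)*37 = ((-3/8 - 13/15) + 16)*37 = (-149/120 + 16)*37 = (1771/120)*37 = 65527/120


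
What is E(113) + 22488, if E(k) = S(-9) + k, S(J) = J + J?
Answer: 22583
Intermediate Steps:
S(J) = 2*J
E(k) = -18 + k (E(k) = 2*(-9) + k = -18 + k)
E(113) + 22488 = (-18 + 113) + 22488 = 95 + 22488 = 22583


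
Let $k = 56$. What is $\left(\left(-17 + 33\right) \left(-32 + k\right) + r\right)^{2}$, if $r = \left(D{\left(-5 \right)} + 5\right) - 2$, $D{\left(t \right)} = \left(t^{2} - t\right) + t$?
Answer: $169744$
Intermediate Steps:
$D{\left(t \right)} = t^{2}$
$r = 28$ ($r = \left(\left(-5\right)^{2} + 5\right) - 2 = \left(25 + 5\right) - 2 = 30 - 2 = 28$)
$\left(\left(-17 + 33\right) \left(-32 + k\right) + r\right)^{2} = \left(\left(-17 + 33\right) \left(-32 + 56\right) + 28\right)^{2} = \left(16 \cdot 24 + 28\right)^{2} = \left(384 + 28\right)^{2} = 412^{2} = 169744$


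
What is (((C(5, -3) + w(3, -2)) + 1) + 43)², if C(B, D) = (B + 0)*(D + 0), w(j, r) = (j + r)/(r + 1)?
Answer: 784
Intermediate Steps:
w(j, r) = (j + r)/(1 + r)
C(B, D) = B*D
(((C(5, -3) + w(3, -2)) + 1) + 43)² = (((5*(-3) + (3 - 2)/(1 - 2)) + 1) + 43)² = (((-15 + 1/(-1)) + 1) + 43)² = (((-15 - 1*1) + 1) + 43)² = (((-15 - 1) + 1) + 43)² = ((-16 + 1) + 43)² = (-15 + 43)² = 28² = 784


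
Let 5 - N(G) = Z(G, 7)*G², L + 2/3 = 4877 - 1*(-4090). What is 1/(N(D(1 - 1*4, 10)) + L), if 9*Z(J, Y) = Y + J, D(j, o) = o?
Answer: 9/79042 ≈ 0.00011386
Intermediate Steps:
L = 26899/3 (L = -⅔ + (4877 - 1*(-4090)) = -⅔ + (4877 + 4090) = -⅔ + 8967 = 26899/3 ≈ 8966.3)
Z(J, Y) = J/9 + Y/9 (Z(J, Y) = (Y + J)/9 = (J + Y)/9 = J/9 + Y/9)
N(G) = 5 - G²*(7/9 + G/9) (N(G) = 5 - (G/9 + (⅑)*7)*G² = 5 - (G/9 + 7/9)*G² = 5 - (7/9 + G/9)*G² = 5 - G²*(7/9 + G/9))
1/(N(D(1 - 1*4, 10)) + L) = 1/((5 - ⅑*10²*(7 + 10)) + 26899/3) = 1/((5 - ⅑*100*17) + 26899/3) = 1/((5 - 1700/9) + 26899/3) = 1/(-1655/9 + 26899/3) = 1/(79042/9) = 9/79042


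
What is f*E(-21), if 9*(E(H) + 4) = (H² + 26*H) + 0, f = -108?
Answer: 1692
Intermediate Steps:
E(H) = -4 + H²/9 + 26*H/9 (E(H) = -4 + ((H² + 26*H) + 0)/9 = -4 + (H² + 26*H)/9 = -4 + (H²/9 + 26*H/9) = -4 + H²/9 + 26*H/9)
f*E(-21) = -108*(-4 + (⅑)*(-21)² + (26/9)*(-21)) = -108*(-4 + (⅑)*441 - 182/3) = -108*(-4 + 49 - 182/3) = -108*(-47/3) = 1692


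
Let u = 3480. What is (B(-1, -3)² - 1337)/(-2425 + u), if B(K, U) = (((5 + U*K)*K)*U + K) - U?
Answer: -661/1055 ≈ -0.62654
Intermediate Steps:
B(K, U) = K - U + K*U*(5 + K*U) (B(K, U) = (((5 + K*U)*K)*U + K) - U = ((K*(5 + K*U))*U + K) - U = (K*U*(5 + K*U) + K) - U = (K + K*U*(5 + K*U)) - U = K - U + K*U*(5 + K*U))
(B(-1, -3)² - 1337)/(-2425 + u) = ((-1 - 1*(-3) + (-1)²*(-3)² + 5*(-1)*(-3))² - 1337)/(-2425 + 3480) = ((-1 + 3 + 1*9 + 15)² - 1337)/1055 = ((-1 + 3 + 9 + 15)² - 1337)*(1/1055) = (26² - 1337)*(1/1055) = (676 - 1337)*(1/1055) = -661*1/1055 = -661/1055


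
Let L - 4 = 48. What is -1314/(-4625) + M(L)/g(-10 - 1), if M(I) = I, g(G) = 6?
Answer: 124192/13875 ≈ 8.9508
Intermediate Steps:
L = 52 (L = 4 + 48 = 52)
-1314/(-4625) + M(L)/g(-10 - 1) = -1314/(-4625) + 52/6 = -1314*(-1/4625) + 52*(⅙) = 1314/4625 + 26/3 = 124192/13875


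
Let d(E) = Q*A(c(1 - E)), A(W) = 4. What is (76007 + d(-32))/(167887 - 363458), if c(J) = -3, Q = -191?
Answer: -75243/195571 ≈ -0.38474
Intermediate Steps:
d(E) = -764 (d(E) = -191*4 = -764)
(76007 + d(-32))/(167887 - 363458) = (76007 - 764)/(167887 - 363458) = 75243/(-195571) = 75243*(-1/195571) = -75243/195571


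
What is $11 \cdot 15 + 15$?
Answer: $180$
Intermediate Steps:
$11 \cdot 15 + 15 = 165 + 15 = 180$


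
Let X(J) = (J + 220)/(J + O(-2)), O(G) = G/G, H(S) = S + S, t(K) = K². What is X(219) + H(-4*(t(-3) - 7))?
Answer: -3081/220 ≈ -14.005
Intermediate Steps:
H(S) = 2*S
O(G) = 1
X(J) = (220 + J)/(1 + J) (X(J) = (J + 220)/(J + 1) = (220 + J)/(1 + J))
X(219) + H(-4*(t(-3) - 7)) = (220 + 219)/(1 + 219) + 2*(-4*((-3)² - 7)) = 439/220 + 2*(-4*(9 - 7)) = (1/220)*439 + 2*(-4*2) = 439/220 + 2*(-8) = 439/220 - 16 = -3081/220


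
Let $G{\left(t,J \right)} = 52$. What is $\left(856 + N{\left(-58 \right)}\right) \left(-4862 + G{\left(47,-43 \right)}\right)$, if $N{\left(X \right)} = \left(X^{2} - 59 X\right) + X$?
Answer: $-36479040$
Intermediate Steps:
$N{\left(X \right)} = X^{2} - 58 X$
$\left(856 + N{\left(-58 \right)}\right) \left(-4862 + G{\left(47,-43 \right)}\right) = \left(856 - 58 \left(-58 - 58\right)\right) \left(-4862 + 52\right) = \left(856 - -6728\right) \left(-4810\right) = \left(856 + 6728\right) \left(-4810\right) = 7584 \left(-4810\right) = -36479040$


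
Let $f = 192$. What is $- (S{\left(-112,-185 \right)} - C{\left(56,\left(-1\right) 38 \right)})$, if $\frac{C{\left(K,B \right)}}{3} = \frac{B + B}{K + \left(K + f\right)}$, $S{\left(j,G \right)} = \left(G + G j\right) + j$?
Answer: $- \frac{81695}{4} \approx -20424.0$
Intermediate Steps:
$S{\left(j,G \right)} = G + j + G j$
$C{\left(K,B \right)} = \frac{6 B}{192 + 2 K}$ ($C{\left(K,B \right)} = 3 \frac{B + B}{K + \left(K + 192\right)} = 3 \frac{2 B}{K + \left(192 + K\right)} = 3 \frac{2 B}{192 + 2 K} = \frac{6 B}{192 + 2 K}$)
$- (S{\left(-112,-185 \right)} - C{\left(56,\left(-1\right) 38 \right)}) = - (\left(-185 - 112 - -20720\right) - \frac{3 \left(\left(-1\right) 38\right)}{96 + 56}) = - (\left(-185 - 112 + 20720\right) - 3 \left(-38\right) \frac{1}{152}) = - (20423 - 3 \left(-38\right) \frac{1}{152}) = - (20423 - - \frac{3}{4}) = - (20423 + \frac{3}{4}) = \left(-1\right) \frac{81695}{4} = - \frac{81695}{4}$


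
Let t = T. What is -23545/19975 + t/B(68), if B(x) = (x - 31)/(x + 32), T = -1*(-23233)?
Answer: 545965251/8695 ≈ 62791.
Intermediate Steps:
T = 23233
t = 23233
B(x) = (-31 + x)/(32 + x)
-23545/19975 + t/B(68) = -23545/19975 + 23233/(((-31 + 68)/(32 + 68))) = -23545*1/19975 + 23233/((37/100)) = -277/235 + 23233/(((1/100)*37)) = -277/235 + 23233/(37/100) = -277/235 + 23233*(100/37) = -277/235 + 2323300/37 = 545965251/8695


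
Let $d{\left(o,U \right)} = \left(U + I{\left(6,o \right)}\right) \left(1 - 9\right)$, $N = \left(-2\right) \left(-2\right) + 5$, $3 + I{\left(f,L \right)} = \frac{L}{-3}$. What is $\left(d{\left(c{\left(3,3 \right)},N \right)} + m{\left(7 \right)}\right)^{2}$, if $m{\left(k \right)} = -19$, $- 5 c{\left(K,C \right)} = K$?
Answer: $\frac{117649}{25} \approx 4706.0$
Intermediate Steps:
$I{\left(f,L \right)} = -3 - \frac{L}{3}$ ($I{\left(f,L \right)} = -3 + \frac{L}{-3} = -3 + L \left(- \frac{1}{3}\right) = -3 - \frac{L}{3}$)
$c{\left(K,C \right)} = - \frac{K}{5}$
$N = 9$ ($N = 4 + 5 = 9$)
$d{\left(o,U \right)} = 24 - 8 U + \frac{8 o}{3}$ ($d{\left(o,U \right)} = \left(U - \left(3 + \frac{o}{3}\right)\right) \left(1 - 9\right) = \left(-3 + U - \frac{o}{3}\right) \left(-8\right) = 24 - 8 U + \frac{8 o}{3}$)
$\left(d{\left(c{\left(3,3 \right)},N \right)} + m{\left(7 \right)}\right)^{2} = \left(\left(24 - 72 + \frac{8 \left(\left(- \frac{1}{5}\right) 3\right)}{3}\right) - 19\right)^{2} = \left(\left(24 - 72 + \frac{8}{3} \left(- \frac{3}{5}\right)\right) - 19\right)^{2} = \left(\left(24 - 72 - \frac{8}{5}\right) - 19\right)^{2} = \left(- \frac{248}{5} - 19\right)^{2} = \left(- \frac{343}{5}\right)^{2} = \frac{117649}{25}$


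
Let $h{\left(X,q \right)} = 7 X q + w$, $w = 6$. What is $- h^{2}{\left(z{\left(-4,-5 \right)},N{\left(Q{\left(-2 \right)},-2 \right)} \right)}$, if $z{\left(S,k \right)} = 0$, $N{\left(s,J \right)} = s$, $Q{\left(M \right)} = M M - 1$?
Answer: $-36$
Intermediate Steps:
$Q{\left(M \right)} = -1 + M^{2}$ ($Q{\left(M \right)} = M^{2} - 1 = -1 + M^{2}$)
$h{\left(X,q \right)} = 6 + 7 X q$ ($h{\left(X,q \right)} = 7 X q + 6 = 6 + 7 X q$)
$- h^{2}{\left(z{\left(-4,-5 \right)},N{\left(Q{\left(-2 \right)},-2 \right)} \right)} = - \left(6 + 7 \cdot 0 \left(-1 + \left(-2\right)^{2}\right)\right)^{2} = - \left(6 + 7 \cdot 0 \left(-1 + 4\right)\right)^{2} = - \left(6 + 7 \cdot 0 \cdot 3\right)^{2} = - \left(6 + 0\right)^{2} = - 6^{2} = \left(-1\right) 36 = -36$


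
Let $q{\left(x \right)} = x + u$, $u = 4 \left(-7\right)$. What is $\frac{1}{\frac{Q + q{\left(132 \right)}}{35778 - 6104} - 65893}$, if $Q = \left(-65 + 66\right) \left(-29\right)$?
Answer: $- \frac{29674}{1955308807} \approx -1.5176 \cdot 10^{-5}$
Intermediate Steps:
$u = -28$
$Q = -29$ ($Q = 1 \left(-29\right) = -29$)
$q{\left(x \right)} = -28 + x$ ($q{\left(x \right)} = x - 28 = -28 + x$)
$\frac{1}{\frac{Q + q{\left(132 \right)}}{35778 - 6104} - 65893} = \frac{1}{\frac{-29 + \left(-28 + 132\right)}{35778 - 6104} - 65893} = \frac{1}{\frac{-29 + 104}{29674} - 65893} = \frac{1}{75 \cdot \frac{1}{29674} - 65893} = \frac{1}{\frac{75}{29674} - 65893} = \frac{1}{- \frac{1955308807}{29674}} = - \frac{29674}{1955308807}$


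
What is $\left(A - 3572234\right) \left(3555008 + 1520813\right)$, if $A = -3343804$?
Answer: $-35104570917198$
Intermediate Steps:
$\left(A - 3572234\right) \left(3555008 + 1520813\right) = \left(-3343804 - 3572234\right) \left(3555008 + 1520813\right) = \left(-6916038\right) 5075821 = -35104570917198$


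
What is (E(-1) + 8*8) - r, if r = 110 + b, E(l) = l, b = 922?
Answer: -969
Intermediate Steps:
r = 1032 (r = 110 + 922 = 1032)
(E(-1) + 8*8) - r = (-1 + 8*8) - 1*1032 = (-1 + 64) - 1032 = 63 - 1032 = -969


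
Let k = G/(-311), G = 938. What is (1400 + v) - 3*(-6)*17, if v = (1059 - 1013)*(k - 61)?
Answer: -385248/311 ≈ -1238.7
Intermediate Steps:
k = -938/311 (k = 938/(-311) = 938*(-1/311) = -938/311 ≈ -3.0161)
v = -915814/311 (v = (1059 - 1013)*(-938/311 - 61) = 46*(-19909/311) = -915814/311 ≈ -2944.7)
(1400 + v) - 3*(-6)*17 = (1400 - 915814/311) - 3*(-6)*17 = -480414/311 + 18*17 = -480414/311 + 306 = -385248/311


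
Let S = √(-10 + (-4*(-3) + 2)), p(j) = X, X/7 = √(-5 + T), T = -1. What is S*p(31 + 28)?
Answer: 14*I*√6 ≈ 34.293*I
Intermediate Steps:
X = 7*I*√6 (X = 7*√(-5 - 1) = 7*√(-6) = 7*(I*√6) = 7*I*√6 ≈ 17.146*I)
p(j) = 7*I*√6
S = 2 (S = √(-10 + (12 + 2)) = √(-10 + 14) = √4 = 2)
S*p(31 + 28) = 2*(7*I*√6) = 14*I*√6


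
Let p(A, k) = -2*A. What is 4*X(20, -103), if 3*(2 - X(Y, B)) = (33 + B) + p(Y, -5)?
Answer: 464/3 ≈ 154.67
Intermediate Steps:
X(Y, B) = -9 - B/3 + 2*Y/3 (X(Y, B) = 2 - ((33 + B) - 2*Y)/3 = 2 - (33 + B - 2*Y)/3 = 2 + (-11 - B/3 + 2*Y/3) = -9 - B/3 + 2*Y/3)
4*X(20, -103) = 4*(-9 - ⅓*(-103) + (⅔)*20) = 4*(-9 + 103/3 + 40/3) = 4*(116/3) = 464/3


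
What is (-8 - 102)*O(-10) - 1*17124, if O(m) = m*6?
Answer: -10524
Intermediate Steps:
O(m) = 6*m
(-8 - 102)*O(-10) - 1*17124 = (-8 - 102)*(6*(-10)) - 1*17124 = -110*(-60) - 17124 = 6600 - 17124 = -10524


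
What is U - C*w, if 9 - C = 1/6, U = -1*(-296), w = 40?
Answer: -172/3 ≈ -57.333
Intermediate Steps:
U = 296
C = 53/6 (C = 9 - 1/6 = 53/6 ≈ 8.8333)
U - C*w = 296 - 53*40/6 = 296 - 1*1060/3 = 296 - 1060/3 = -172/3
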